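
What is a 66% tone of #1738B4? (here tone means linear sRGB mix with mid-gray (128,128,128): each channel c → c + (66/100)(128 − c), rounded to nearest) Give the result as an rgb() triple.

#1738B4 is rgb(23, 56, 180).
Lerp each channel 66% toward 128:
  R: 23 + 69.3 = 92.3 → 92
  G: 56 + 0.66×(128−56) = 56 + 47.52 = 103.52 → 104
  B: 180 − 34.32 = 145.68 → 146

rgb(92, 104, 146)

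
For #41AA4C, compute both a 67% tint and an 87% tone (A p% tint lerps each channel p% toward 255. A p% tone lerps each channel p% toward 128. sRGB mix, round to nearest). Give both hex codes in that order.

#41AA4C is rgb(65, 170, 76).
67% tint:
  R: 65 + 127.3 = 192.3 → 192
  G: 170 + 56.95 = 226.95 → 227
  B: 76 + 119.93 = 195.93 → 196
  → #C0E3C4
87% tone:
  R: 65 + 0.87×(128−65) = 65 + 54.81 = 119.81 → 120
  G: 170 + 0.87×(128−170) = 170 − 36.54 = 133.46 → 133
  B: 76 + 45.24 = 121.24 → 121
  → #788579

#C0E3C4, #788579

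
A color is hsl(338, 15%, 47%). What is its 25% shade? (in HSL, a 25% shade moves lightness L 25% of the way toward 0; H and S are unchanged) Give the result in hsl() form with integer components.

hsl(338, 15%, 35%)

L moves 25% from 47 toward 0: 47 − 11.75 = 35.25 → 35.
H and S are unchanged.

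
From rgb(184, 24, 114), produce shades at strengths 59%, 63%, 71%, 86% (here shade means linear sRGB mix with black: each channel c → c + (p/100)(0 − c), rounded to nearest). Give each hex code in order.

59%: (184 − 108.56 = 75.44→75, 24 − 14.16 = 9.84→10, 114 − 67.26 = 46.74→47) → #4b0a2f
63%: (184 − 115.92 = 68.08→68, 24 − 15.12 = 8.88→9, 114 − 71.82 = 42.18→42) → #44092a
71%: (184 − 130.64 = 53.36→53, 24 − 17.04 = 6.96→7, 114 − 80.94 = 33.06→33) → #350721
86%: (184 − 158.24 = 25.76→26, 24 − 20.64 = 3.36→3, 114 − 98.04 = 15.96→16) → #1a0310

#4b0a2f, #44092a, #350721, #1a0310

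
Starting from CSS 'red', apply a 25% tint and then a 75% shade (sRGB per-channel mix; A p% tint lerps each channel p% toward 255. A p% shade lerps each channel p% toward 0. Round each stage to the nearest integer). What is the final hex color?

CSS red is rgb(255, 0, 0).
Lerp each channel 25% toward 255:
  R: 255 + 0 = 255 → 255
  G: 0 + 0.25×(255−0) = 0 + 63.75 = 63.75 → 64
  B: 0 + 0.25×(255−0) = 0 + 63.75 = 63.75 → 64
After the tint: rgb(255, 64, 64) = #FF4040.
Lerp each channel 75% toward 0:
  R: 255 − 191.25 = 63.75 → 64
  G: 64 + 0.75×(0−64) = 64 − 48 = 16 → 16
  B: 64 + 0.75×(0−64) = 64 − 48 = 16 → 16
rgb(64, 16, 16) = #401010.

#401010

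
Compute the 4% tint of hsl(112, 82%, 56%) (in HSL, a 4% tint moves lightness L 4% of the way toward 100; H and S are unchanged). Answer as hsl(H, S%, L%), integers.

L moves 4% from 56 toward 100: 56 + 1.76 = 57.76 → 58.
H and S are unchanged.

hsl(112, 82%, 58%)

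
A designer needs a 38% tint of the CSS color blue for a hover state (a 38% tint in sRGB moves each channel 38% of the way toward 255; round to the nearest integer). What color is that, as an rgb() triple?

rgb(97, 97, 255)

CSS blue is rgb(0, 0, 255).
Lerp each channel 38% toward 255:
  R: 0 + 0.38×(255−0) = 0 + 96.9 = 96.9 → 97
  G: 0 + 0.38×(255−0) = 0 + 96.9 = 96.9 → 97
  B: 255 + 0 = 255 → 255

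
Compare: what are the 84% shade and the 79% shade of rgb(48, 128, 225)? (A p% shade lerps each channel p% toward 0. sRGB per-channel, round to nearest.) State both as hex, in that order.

84% shade:
  R: 48 − 40.32 = 7.68 → 8
  G: 128 − 107.52 = 20.48 → 20
  B: 225 − 189 = 36 → 36
  → #081424
79% shade:
  R: 48 − 37.92 = 10.08 → 10
  G: 128 + 0.79×(0−128) = 128 − 101.12 = 26.88 → 27
  B: 225 − 177.75 = 47.25 → 47
  → #0A1B2F

#081424, #0A1B2F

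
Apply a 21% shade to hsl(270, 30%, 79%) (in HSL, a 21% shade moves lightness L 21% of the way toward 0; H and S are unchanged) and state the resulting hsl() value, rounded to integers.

L moves 21% from 79 toward 0: 79 − 16.59 = 62.41 → 62.
H and S are unchanged.

hsl(270, 30%, 62%)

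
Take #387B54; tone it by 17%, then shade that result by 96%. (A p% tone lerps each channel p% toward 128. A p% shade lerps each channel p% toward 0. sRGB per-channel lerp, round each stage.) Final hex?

#030504

#387B54 is rgb(56, 123, 84).
Per channel, c → c + 0.17(128 − c):
  R: 56 + 0.17×(128−56) = 56 + 12.24 = 68.24 → 68
  G: 123 + 0.85 = 123.85 → 124
  B: 84 + 7.48 = 91.48 → 91
After the tone: rgb(68, 124, 91) = #447C5B.
Lerp each channel 96% toward 0:
  R: 68 + 0.96×(0−68) = 68 − 65.28 = 2.72 → 3
  G: 124 + 0.96×(0−124) = 124 − 119.04 = 4.96 → 5
  B: 91 + 0.96×(0−91) = 91 − 87.36 = 3.64 → 4
rgb(3, 5, 4) = #030504.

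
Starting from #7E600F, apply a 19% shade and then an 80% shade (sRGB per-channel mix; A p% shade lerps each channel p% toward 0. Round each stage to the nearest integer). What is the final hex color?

#141002

#7E600F is rgb(126, 96, 15).
A 19% shade moves each channel 19% toward 0:
  R: 126 + 0.19×(0−126) = 126 − 23.94 = 102.06 → 102
  G: 96 + 0.19×(0−96) = 96 − 18.24 = 77.76 → 78
  B: 15 + 0.19×(0−15) = 15 − 2.85 = 12.15 → 12
After the shade: rgb(102, 78, 12) = #664E0C.
An 80% shade moves each channel 80% toward 0:
  R: 102 − 81.6 = 20.4 → 20
  G: 78 − 62.4 = 15.6 → 16
  B: 12 + 0.8×(0−12) = 12 − 9.6 = 2.4 → 2
rgb(20, 16, 2) = #141002.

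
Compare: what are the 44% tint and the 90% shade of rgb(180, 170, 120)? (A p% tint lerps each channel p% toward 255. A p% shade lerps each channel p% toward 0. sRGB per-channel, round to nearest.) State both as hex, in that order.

#D5CFB3, #12110C

44% tint:
  R: 180 + 0.44×(255−180) = 180 + 33 = 213 → 213
  G: 170 + 0.44×(255−170) = 170 + 37.4 = 207.4 → 207
  B: 120 + 0.44×(255−120) = 120 + 59.4 = 179.4 → 179
  → #D5CFB3
90% shade:
  R: 180 + 0.9×(0−180) = 180 − 162 = 18 → 18
  G: 170 + 0.9×(0−170) = 170 − 153 = 17 → 17
  B: 120 + 0.9×(0−120) = 120 − 108 = 12 → 12
  → #12110C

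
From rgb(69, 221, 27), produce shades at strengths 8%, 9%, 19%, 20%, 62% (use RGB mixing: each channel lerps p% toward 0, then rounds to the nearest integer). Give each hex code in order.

#3FCB19, #3FC919, #38B316, #37B116, #1A540A

8%: (69 − 5.52 = 63.48→63, 221 − 17.68 = 203.32→203, 27 − 2.16 = 24.84→25) → #3FCB19
9%: (69 − 6.21 = 62.79→63, 221 − 19.89 = 201.11→201, 27 − 2.43 = 24.57→25) → #3FC919
19%: (69 − 13.11 = 55.89→56, 221 − 41.99 = 179.01→179, 27 − 5.13 = 21.87→22) → #38B316
20%: (69 − 13.8 = 55.2→55, 221 − 44.2 = 176.8→177, 27 − 5.4 = 21.6→22) → #37B116
62%: (69 − 42.78 = 26.22→26, 221 − 137.02 = 83.98→84, 27 − 16.74 = 10.26→10) → #1A540A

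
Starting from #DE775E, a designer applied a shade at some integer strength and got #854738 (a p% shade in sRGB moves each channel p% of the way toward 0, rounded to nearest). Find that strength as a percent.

40%

#DE775E is rgb(222, 119, 94); #854738 is rgb(133, 71, 56).
On the R channel (widest range): 133 ≈ 222 + (p/100)(0 − 222), so p ≈ 100×(133 − 222)/(0 − 222) = -8900/-222 = 40.09.
p = 40 reproduces all three channels after rounding.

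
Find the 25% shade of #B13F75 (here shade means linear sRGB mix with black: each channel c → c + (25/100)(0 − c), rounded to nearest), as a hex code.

#B13F75 is rgb(177, 63, 117).
A 25% shade moves each channel 25% toward 0:
  R: 177 − 44.25 = 132.75 → 133
  G: 63 + 0.25×(0−63) = 63 − 15.75 = 47.25 → 47
  B: 117 + 0.25×(0−117) = 117 − 29.25 = 87.75 → 88
rgb(133, 47, 88) = #852F58.

#852F58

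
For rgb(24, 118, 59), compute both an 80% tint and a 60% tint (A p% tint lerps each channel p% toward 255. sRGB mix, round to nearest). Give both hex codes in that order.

#d1e4d8, #a3c8b1

80% tint:
  R: 24 + 0.8×(255−24) = 24 + 184.8 = 208.8 → 209
  G: 118 + 109.6 = 227.6 → 228
  B: 59 + 0.8×(255−59) = 59 + 156.8 = 215.8 → 216
  → #d1e4d8
60% tint:
  R: 24 + 0.6×(255−24) = 24 + 138.6 = 162.6 → 163
  G: 118 + 0.6×(255−118) = 118 + 82.2 = 200.2 → 200
  B: 59 + 117.6 = 176.6 → 177
  → #a3c8b1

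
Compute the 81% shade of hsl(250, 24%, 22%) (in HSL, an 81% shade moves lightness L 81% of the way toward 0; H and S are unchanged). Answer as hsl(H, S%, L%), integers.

L moves 81% from 22 toward 0: 22 − 17.82 = 4.18 → 4.
H and S are unchanged.

hsl(250, 24%, 4%)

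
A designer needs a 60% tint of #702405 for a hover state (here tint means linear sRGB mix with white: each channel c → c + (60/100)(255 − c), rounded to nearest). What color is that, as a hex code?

#C6A79B

#702405 is rgb(112, 36, 5).
Lerp each channel 60% toward 255:
  R: 112 + 85.8 = 197.8 → 198
  G: 36 + 0.6×(255−36) = 36 + 131.4 = 167.4 → 167
  B: 5 + 0.6×(255−5) = 5 + 150 = 155 → 155
rgb(198, 167, 155) = #C6A79B.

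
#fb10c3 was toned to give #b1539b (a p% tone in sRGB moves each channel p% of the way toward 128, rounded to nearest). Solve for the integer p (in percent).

#fb10c3 is rgb(251, 16, 195); #b1539b is rgb(177, 83, 155).
On the R channel (widest range): 177 ≈ 251 + (p/100)(128 − 251), so p ≈ 100×(177 − 251)/(128 − 251) = -7400/-123 = 60.16.
p = 60 reproduces all three channels after rounding.

60%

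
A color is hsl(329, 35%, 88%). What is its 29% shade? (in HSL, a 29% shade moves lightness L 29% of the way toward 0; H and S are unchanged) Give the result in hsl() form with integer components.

hsl(329, 35%, 62%)

L moves 29% from 88 toward 0: 88 − 25.52 = 62.48 → 62.
H and S are unchanged.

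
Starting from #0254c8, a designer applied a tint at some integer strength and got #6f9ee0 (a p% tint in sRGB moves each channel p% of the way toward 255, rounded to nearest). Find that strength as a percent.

43%

#0254c8 is rgb(2, 84, 200); #6f9ee0 is rgb(111, 158, 224).
On the R channel (widest range): 111 ≈ 2 + (p/100)(255 − 2), so p ≈ 100×(111 − 2)/(255 − 2) = 10900/253 = 43.08.
p = 43 reproduces all three channels after rounding.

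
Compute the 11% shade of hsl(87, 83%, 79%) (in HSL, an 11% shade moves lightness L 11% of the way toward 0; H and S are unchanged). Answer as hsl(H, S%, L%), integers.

L moves 11% from 79 toward 0: 79 − 8.69 = 70.31 → 70.
H and S are unchanged.

hsl(87, 83%, 70%)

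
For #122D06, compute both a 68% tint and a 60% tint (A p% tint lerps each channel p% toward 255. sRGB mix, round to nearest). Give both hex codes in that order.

#122D06 is rgb(18, 45, 6).
68% tint:
  R: 18 + 161.16 = 179.16 → 179
  G: 45 + 142.8 = 187.8 → 188
  B: 6 + 0.68×(255−6) = 6 + 169.32 = 175.32 → 175
  → #B3BCAF
60% tint:
  R: 18 + 0.6×(255−18) = 18 + 142.2 = 160.2 → 160
  G: 45 + 0.6×(255−45) = 45 + 126 = 171 → 171
  B: 6 + 0.6×(255−6) = 6 + 149.4 = 155.4 → 155
  → #A0AB9B

#B3BCAF, #A0AB9B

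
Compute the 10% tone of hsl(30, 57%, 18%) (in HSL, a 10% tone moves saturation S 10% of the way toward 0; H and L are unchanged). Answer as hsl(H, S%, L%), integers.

hsl(30, 51%, 18%)

S moves 10% from 57 toward 0: 57 − 5.7 = 51.3 → 51.
H and L are unchanged.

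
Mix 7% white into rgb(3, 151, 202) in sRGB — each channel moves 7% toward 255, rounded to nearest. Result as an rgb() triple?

rgb(21, 158, 206)

A 7% tint moves each channel 7% toward 255:
  R: 3 + 0.07×(255−3) = 3 + 17.64 = 20.64 → 21
  G: 151 + 7.28 = 158.28 → 158
  B: 202 + 3.71 = 205.71 → 206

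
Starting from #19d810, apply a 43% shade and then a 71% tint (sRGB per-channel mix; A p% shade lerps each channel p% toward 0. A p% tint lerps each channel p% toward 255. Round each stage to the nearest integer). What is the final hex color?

#19d810 is rgb(25, 216, 16).
Lerp each channel 43% toward 0:
  R: 25 + 0.43×(0−25) = 25 − 10.75 = 14.25 → 14
  G: 216 + 0.43×(0−216) = 216 − 92.88 = 123.12 → 123
  B: 16 − 6.88 = 9.12 → 9
After the shade: rgb(14, 123, 9) = #0e7b09.
A 71% tint moves each channel 71% toward 255:
  R: 14 + 171.11 = 185.11 → 185
  G: 123 + 0.71×(255−123) = 123 + 93.72 = 216.72 → 217
  B: 9 + 0.71×(255−9) = 9 + 174.66 = 183.66 → 184
rgb(185, 217, 184) = #b9d9b8.

#b9d9b8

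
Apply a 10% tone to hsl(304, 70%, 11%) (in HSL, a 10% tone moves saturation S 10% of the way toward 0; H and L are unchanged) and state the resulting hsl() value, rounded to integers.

hsl(304, 63%, 11%)

S moves 10% from 70 toward 0: 70 − 7 = 63 → 63.
H and L are unchanged.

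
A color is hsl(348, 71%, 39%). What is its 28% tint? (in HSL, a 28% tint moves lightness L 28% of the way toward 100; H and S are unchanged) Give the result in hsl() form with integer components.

hsl(348, 71%, 56%)

L moves 28% from 39 toward 100: 39 + 17.08 = 56.08 → 56.
H and S are unchanged.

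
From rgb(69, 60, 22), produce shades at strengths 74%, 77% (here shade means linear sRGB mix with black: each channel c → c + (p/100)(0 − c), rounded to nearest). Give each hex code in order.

74%: (69 − 51.06 = 17.94→18, 60 − 44.4 = 15.6→16, 22 − 16.28 = 5.72→6) → #121006
77%: (69 − 53.13 = 15.87→16, 60 − 46.2 = 13.8→14, 22 − 16.94 = 5.06→5) → #100E05

#121006, #100E05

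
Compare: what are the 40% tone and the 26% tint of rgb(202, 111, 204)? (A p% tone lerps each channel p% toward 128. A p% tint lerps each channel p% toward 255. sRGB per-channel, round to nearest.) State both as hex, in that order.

40% tone:
  R: 202 + 0.4×(128−202) = 202 − 29.6 = 172.4 → 172
  G: 111 + 0.4×(128−111) = 111 + 6.8 = 117.8 → 118
  B: 204 − 30.4 = 173.6 → 174
  → #ac76ae
26% tint:
  R: 202 + 0.26×(255−202) = 202 + 13.78 = 215.78 → 216
  G: 111 + 0.26×(255−111) = 111 + 37.44 = 148.44 → 148
  B: 204 + 0.26×(255−204) = 204 + 13.26 = 217.26 → 217
  → #d894d9

#ac76ae, #d894d9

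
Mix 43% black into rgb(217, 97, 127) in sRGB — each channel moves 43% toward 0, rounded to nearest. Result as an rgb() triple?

Per channel, c → c + 0.43(0 − c):
  R: 217 − 93.31 = 123.69 → 124
  G: 97 + 0.43×(0−97) = 97 − 41.71 = 55.29 → 55
  B: 127 − 54.61 = 72.39 → 72

rgb(124, 55, 72)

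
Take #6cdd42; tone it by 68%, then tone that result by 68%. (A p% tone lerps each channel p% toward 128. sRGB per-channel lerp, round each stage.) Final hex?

#7e8a7a

#6cdd42 is rgb(108, 221, 66).
Lerp each channel 68% toward 128:
  R: 108 + 0.68×(128−108) = 108 + 13.6 = 121.6 → 122
  G: 221 + 0.68×(128−221) = 221 − 63.24 = 157.76 → 158
  B: 66 + 0.68×(128−66) = 66 + 42.16 = 108.16 → 108
After the tone: rgb(122, 158, 108) = #7a9e6c.
Per channel, c → c + 0.68(128 − c):
  R: 122 + 4.08 = 126.08 → 126
  G: 158 + 0.68×(128−158) = 158 − 20.4 = 137.6 → 138
  B: 108 + 0.68×(128−108) = 108 + 13.6 = 121.6 → 122
rgb(126, 138, 122) = #7e8a7a.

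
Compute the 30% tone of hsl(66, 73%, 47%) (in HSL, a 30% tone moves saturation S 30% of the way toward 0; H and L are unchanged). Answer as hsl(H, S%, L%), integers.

S moves 30% from 73 toward 0: 73 − 21.9 = 51.1 → 51.
H and L are unchanged.

hsl(66, 51%, 47%)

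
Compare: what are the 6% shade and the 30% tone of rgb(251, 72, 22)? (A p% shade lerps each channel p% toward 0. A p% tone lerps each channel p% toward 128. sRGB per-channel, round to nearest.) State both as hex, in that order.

6% shade:
  R: 251 + 0.06×(0−251) = 251 − 15.06 = 235.94 → 236
  G: 72 + 0.06×(0−72) = 72 − 4.32 = 67.68 → 68
  B: 22 − 1.32 = 20.68 → 21
  → #EC4415
30% tone:
  R: 251 + 0.3×(128−251) = 251 − 36.9 = 214.1 → 214
  G: 72 + 16.8 = 88.8 → 89
  B: 22 + 0.3×(128−22) = 22 + 31.8 = 53.8 → 54
  → #D65936

#EC4415, #D65936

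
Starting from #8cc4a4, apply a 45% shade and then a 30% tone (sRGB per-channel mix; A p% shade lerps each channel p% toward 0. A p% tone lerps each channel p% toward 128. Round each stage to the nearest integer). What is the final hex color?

#8cc4a4 is rgb(140, 196, 164).
Per channel, c → c + 0.45(0 − c):
  R: 140 + 0.45×(0−140) = 140 − 63 = 77 → 77
  G: 196 − 88.2 = 107.8 → 108
  B: 164 + 0.45×(0−164) = 164 − 73.8 = 90.2 → 90
After the shade: rgb(77, 108, 90) = #4d6c5a.
A 30% tone moves each channel 30% toward 128:
  R: 77 + 0.3×(128−77) = 77 + 15.3 = 92.3 → 92
  G: 108 + 6 = 114 → 114
  B: 90 + 0.3×(128−90) = 90 + 11.4 = 101.4 → 101
rgb(92, 114, 101) = #5c7265.

#5c7265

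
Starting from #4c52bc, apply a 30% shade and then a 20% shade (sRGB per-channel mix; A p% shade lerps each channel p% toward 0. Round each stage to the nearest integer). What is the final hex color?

#4c52bc is rgb(76, 82, 188).
Lerp each channel 30% toward 0:
  R: 76 − 22.8 = 53.2 → 53
  G: 82 + 0.3×(0−82) = 82 − 24.6 = 57.4 → 57
  B: 188 − 56.4 = 131.6 → 132
After the shade: rgb(53, 57, 132) = #353984.
Per channel, c → c + 0.2(0 − c):
  R: 53 + 0.2×(0−53) = 53 − 10.6 = 42.4 → 42
  G: 57 + 0.2×(0−57) = 57 − 11.4 = 45.6 → 46
  B: 132 + 0.2×(0−132) = 132 − 26.4 = 105.6 → 106
rgb(42, 46, 106) = #2a2e6a.

#2a2e6a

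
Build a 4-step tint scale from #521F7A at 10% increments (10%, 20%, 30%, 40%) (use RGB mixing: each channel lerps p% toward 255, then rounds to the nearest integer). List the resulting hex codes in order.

#633587, #754C95, #8662A2, #9779AF

#521F7A is rgb(82, 31, 122).
10%: (82 + 17.3 = 99.3→99, 31 + 22.4 = 53.4→53, 122 + 13.3 = 135.3→135) → #633587
20%: (82 + 34.6 = 116.6→117, 31 + 44.8 = 75.8→76, 122 + 26.6 = 148.6→149) → #754C95
30%: (82 + 51.9 = 133.9→134, 31 + 67.2 = 98.2→98, 122 + 39.9 = 161.9→162) → #8662A2
40%: (82 + 69.2 = 151.2→151, 31 + 89.6 = 120.6→121, 122 + 53.2 = 175.2→175) → #9779AF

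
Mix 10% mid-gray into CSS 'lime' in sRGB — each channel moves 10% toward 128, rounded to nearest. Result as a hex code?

CSS lime is rgb(0, 255, 0).
Lerp each channel 10% toward 128:
  R: 0 + 12.8 = 12.8 → 13
  G: 255 − 12.7 = 242.3 → 242
  B: 0 + 12.8 = 12.8 → 13
rgb(13, 242, 13) = #0df20d.

#0df20d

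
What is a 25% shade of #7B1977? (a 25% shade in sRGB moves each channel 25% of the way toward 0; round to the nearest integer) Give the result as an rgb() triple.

#7B1977 is rgb(123, 25, 119).
A 25% shade moves each channel 25% toward 0:
  R: 123 + 0.25×(0−123) = 123 − 30.75 = 92.25 → 92
  G: 25 − 6.25 = 18.75 → 19
  B: 119 + 0.25×(0−119) = 119 − 29.75 = 89.25 → 89

rgb(92, 19, 89)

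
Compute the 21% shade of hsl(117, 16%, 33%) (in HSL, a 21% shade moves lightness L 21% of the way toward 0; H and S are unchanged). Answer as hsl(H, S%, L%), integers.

hsl(117, 16%, 26%)

L moves 21% from 33 toward 0: 33 − 6.93 = 26.07 → 26.
H and S are unchanged.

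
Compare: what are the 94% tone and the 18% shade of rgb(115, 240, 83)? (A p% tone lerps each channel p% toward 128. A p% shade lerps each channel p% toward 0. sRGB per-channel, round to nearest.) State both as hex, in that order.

#7f877d, #5ec544

94% tone:
  R: 115 + 12.22 = 127.22 → 127
  G: 240 + 0.94×(128−240) = 240 − 105.28 = 134.72 → 135
  B: 83 + 42.3 = 125.3 → 125
  → #7f877d
18% shade:
  R: 115 + 0.18×(0−115) = 115 − 20.7 = 94.3 → 94
  G: 240 + 0.18×(0−240) = 240 − 43.2 = 196.8 → 197
  B: 83 + 0.18×(0−83) = 83 − 14.94 = 68.06 → 68
  → #5ec544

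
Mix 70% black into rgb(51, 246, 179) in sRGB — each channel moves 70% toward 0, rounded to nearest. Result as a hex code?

#0F4A36

Lerp each channel 70% toward 0:
  R: 51 + 0.7×(0−51) = 51 − 35.7 = 15.3 → 15
  G: 246 + 0.7×(0−246) = 246 − 172.2 = 73.8 → 74
  B: 179 + 0.7×(0−179) = 179 − 125.3 = 53.7 → 54
rgb(15, 74, 54) = #0F4A36.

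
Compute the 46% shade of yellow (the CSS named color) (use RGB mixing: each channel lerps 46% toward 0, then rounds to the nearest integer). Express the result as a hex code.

#8A8A00

CSS yellow is rgb(255, 255, 0).
Lerp each channel 46% toward 0:
  R: 255 + 0.46×(0−255) = 255 − 117.3 = 137.7 → 138
  G: 255 + 0.46×(0−255) = 255 − 117.3 = 137.7 → 138
  B: 0 + 0.46×(0−0) = 0 + 0 = 0 → 0
rgb(138, 138, 0) = #8A8A00.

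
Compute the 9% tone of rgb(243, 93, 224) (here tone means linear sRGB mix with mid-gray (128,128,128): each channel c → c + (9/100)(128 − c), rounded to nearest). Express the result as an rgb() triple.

rgb(233, 96, 215)

A 9% tone moves each channel 9% toward 128:
  R: 243 − 10.35 = 232.65 → 233
  G: 93 + 3.15 = 96.15 → 96
  B: 224 − 8.64 = 215.36 → 215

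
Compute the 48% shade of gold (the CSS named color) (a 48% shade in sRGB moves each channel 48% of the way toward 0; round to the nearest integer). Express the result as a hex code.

CSS gold is rgb(255, 215, 0).
A 48% shade moves each channel 48% toward 0:
  R: 255 + 0.48×(0−255) = 255 − 122.4 = 132.6 → 133
  G: 215 − 103.2 = 111.8 → 112
  B: 0 + 0.48×(0−0) = 0 + 0 = 0 → 0
rgb(133, 112, 0) = #857000.

#857000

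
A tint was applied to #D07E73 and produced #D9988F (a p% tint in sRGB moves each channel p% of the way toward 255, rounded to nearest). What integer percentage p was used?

20%

#D07E73 is rgb(208, 126, 115); #D9988F is rgb(217, 152, 143).
On the B channel (widest range): 143 ≈ 115 + (p/100)(255 − 115), so p ≈ 100×(143 − 115)/(255 − 115) = 2800/140 = 20.00.
p = 20 reproduces all three channels after rounding.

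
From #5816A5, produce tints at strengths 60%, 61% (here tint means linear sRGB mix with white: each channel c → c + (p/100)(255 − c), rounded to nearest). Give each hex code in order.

#5816A5 is rgb(88, 22, 165).
60%: (88 + 100.2 = 188.2→188, 22 + 139.8 = 161.8→162, 165 + 54 = 219→219) → #BCA2DB
61%: (88 + 101.87 = 189.87→190, 22 + 142.13 = 164.13→164, 165 + 54.9 = 219.9→220) → #BEA4DC

#BCA2DB, #BEA4DC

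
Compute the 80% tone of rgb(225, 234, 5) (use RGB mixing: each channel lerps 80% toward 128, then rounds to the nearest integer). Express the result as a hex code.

#939567

An 80% tone moves each channel 80% toward 128:
  R: 225 + 0.8×(128−225) = 225 − 77.6 = 147.4 → 147
  G: 234 − 84.8 = 149.2 → 149
  B: 5 + 0.8×(128−5) = 5 + 98.4 = 103.4 → 103
rgb(147, 149, 103) = #939567.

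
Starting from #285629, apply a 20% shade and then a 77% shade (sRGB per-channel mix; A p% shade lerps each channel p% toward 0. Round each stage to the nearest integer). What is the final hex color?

#285629 is rgb(40, 86, 41).
A 20% shade moves each channel 20% toward 0:
  R: 40 − 8 = 32 → 32
  G: 86 + 0.2×(0−86) = 86 − 17.2 = 68.8 → 69
  B: 41 − 8.2 = 32.8 → 33
After the shade: rgb(32, 69, 33) = #204521.
Lerp each channel 77% toward 0:
  R: 32 + 0.77×(0−32) = 32 − 24.64 = 7.36 → 7
  G: 69 + 0.77×(0−69) = 69 − 53.13 = 15.87 → 16
  B: 33 + 0.77×(0−33) = 33 − 25.41 = 7.59 → 8
rgb(7, 16, 8) = #071008.

#071008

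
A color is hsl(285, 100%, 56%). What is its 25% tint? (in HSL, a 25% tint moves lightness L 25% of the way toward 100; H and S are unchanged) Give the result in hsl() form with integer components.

hsl(285, 100%, 67%)

L moves 25% from 56 toward 100: 56 + 11 = 67 → 67.
H and S are unchanged.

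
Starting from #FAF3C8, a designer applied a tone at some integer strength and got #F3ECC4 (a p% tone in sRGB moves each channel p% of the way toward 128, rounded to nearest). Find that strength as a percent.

#FAF3C8 is rgb(250, 243, 200); #F3ECC4 is rgb(243, 236, 196).
On the R channel (widest range): 243 ≈ 250 + (p/100)(128 − 250), so p ≈ 100×(243 − 250)/(128 − 250) = -700/-122 = 5.74.
p = 6 reproduces all three channels after rounding.

6%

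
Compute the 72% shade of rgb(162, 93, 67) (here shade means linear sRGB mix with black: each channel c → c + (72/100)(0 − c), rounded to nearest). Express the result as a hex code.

A 72% shade moves each channel 72% toward 0:
  R: 162 + 0.72×(0−162) = 162 − 116.64 = 45.36 → 45
  G: 93 + 0.72×(0−93) = 93 − 66.96 = 26.04 → 26
  B: 67 − 48.24 = 18.76 → 19
rgb(45, 26, 19) = #2D1A13.

#2D1A13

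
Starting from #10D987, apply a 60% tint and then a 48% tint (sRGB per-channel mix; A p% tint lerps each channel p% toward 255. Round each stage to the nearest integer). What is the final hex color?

#10D987 is rgb(16, 217, 135).
Lerp each channel 60% toward 255:
  R: 16 + 0.6×(255−16) = 16 + 143.4 = 159.4 → 159
  G: 217 + 22.8 = 239.8 → 240
  B: 135 + 0.6×(255−135) = 135 + 72 = 207 → 207
After the tint: rgb(159, 240, 207) = #9FF0CF.
Per channel, c → c + 0.48(255 − c):
  R: 159 + 46.08 = 205.08 → 205
  G: 240 + 0.48×(255−240) = 240 + 7.2 = 247.2 → 247
  B: 207 + 0.48×(255−207) = 207 + 23.04 = 230.04 → 230
rgb(205, 247, 230) = #CDF7E6.

#CDF7E6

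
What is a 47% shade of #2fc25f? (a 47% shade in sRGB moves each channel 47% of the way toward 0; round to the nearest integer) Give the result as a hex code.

#2fc25f is rgb(47, 194, 95).
A 47% shade moves each channel 47% toward 0:
  R: 47 − 22.09 = 24.91 → 25
  G: 194 + 0.47×(0−194) = 194 − 91.18 = 102.82 → 103
  B: 95 − 44.65 = 50.35 → 50
rgb(25, 103, 50) = #196732.

#196732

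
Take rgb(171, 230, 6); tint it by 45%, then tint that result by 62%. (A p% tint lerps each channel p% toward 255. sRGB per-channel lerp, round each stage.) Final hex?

#eefacb

Per channel, c → c + 0.45(255 − c):
  R: 171 + 37.8 = 208.8 → 209
  G: 230 + 11.25 = 241.25 → 241
  B: 6 + 0.45×(255−6) = 6 + 112.05 = 118.05 → 118
After the tint: rgb(209, 241, 118) = #d1f176.
Per channel, c → c + 0.62(255 − c):
  R: 209 + 0.62×(255−209) = 209 + 28.52 = 237.52 → 238
  G: 241 + 0.62×(255−241) = 241 + 8.68 = 249.68 → 250
  B: 118 + 0.62×(255−118) = 118 + 84.94 = 202.94 → 203
rgb(238, 250, 203) = #eefacb.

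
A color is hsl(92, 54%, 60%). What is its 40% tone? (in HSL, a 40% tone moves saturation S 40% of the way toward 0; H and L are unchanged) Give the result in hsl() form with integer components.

S moves 40% from 54 toward 0: 54 − 21.6 = 32.4 → 32.
H and L are unchanged.

hsl(92, 32%, 60%)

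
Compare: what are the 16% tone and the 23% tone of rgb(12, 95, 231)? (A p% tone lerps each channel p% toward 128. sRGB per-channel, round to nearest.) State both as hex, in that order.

16% tone:
  R: 12 + 0.16×(128−12) = 12 + 18.56 = 30.56 → 31
  G: 95 + 0.16×(128−95) = 95 + 5.28 = 100.28 → 100
  B: 231 − 16.48 = 214.52 → 215
  → #1F64D7
23% tone:
  R: 12 + 0.23×(128−12) = 12 + 26.68 = 38.68 → 39
  G: 95 + 0.23×(128−95) = 95 + 7.59 = 102.59 → 103
  B: 231 + 0.23×(128−231) = 231 − 23.69 = 207.31 → 207
  → #2767CF

#1F64D7, #2767CF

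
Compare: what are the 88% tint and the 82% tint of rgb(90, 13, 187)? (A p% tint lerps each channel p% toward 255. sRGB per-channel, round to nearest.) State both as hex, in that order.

88% tint:
  R: 90 + 145.2 = 235.2 → 235
  G: 13 + 0.88×(255−13) = 13 + 212.96 = 225.96 → 226
  B: 187 + 0.88×(255−187) = 187 + 59.84 = 246.84 → 247
  → #EBE2F7
82% tint:
  R: 90 + 0.82×(255−90) = 90 + 135.3 = 225.3 → 225
  G: 13 + 0.82×(255−13) = 13 + 198.44 = 211.44 → 211
  B: 187 + 0.82×(255−187) = 187 + 55.76 = 242.76 → 243
  → #E1D3F3

#EBE2F7, #E1D3F3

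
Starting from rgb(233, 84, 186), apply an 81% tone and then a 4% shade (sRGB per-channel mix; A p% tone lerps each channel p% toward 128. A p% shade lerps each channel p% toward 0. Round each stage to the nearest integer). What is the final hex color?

Per channel, c → c + 0.81(128 − c):
  R: 233 − 85.05 = 147.95 → 148
  G: 84 + 35.64 = 119.64 → 120
  B: 186 − 46.98 = 139.02 → 139
After the tone: rgb(148, 120, 139) = #94788b.
Per channel, c → c + 0.04(0 − c):
  R: 148 − 5.92 = 142.08 → 142
  G: 120 + 0.04×(0−120) = 120 − 4.8 = 115.2 → 115
  B: 139 − 5.56 = 133.44 → 133
rgb(142, 115, 133) = #8e7385.

#8e7385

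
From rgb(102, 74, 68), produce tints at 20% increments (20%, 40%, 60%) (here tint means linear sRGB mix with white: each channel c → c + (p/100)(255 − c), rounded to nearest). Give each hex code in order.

20%: (102 + 30.6 = 132.6→133, 74 + 36.2 = 110.2→110, 68 + 37.4 = 105.4→105) → #856e69
40%: (102 + 61.2 = 163.2→163, 74 + 72.4 = 146.4→146, 68 + 74.8 = 142.8→143) → #a3928f
60%: (102 + 91.8 = 193.8→194, 74 + 108.6 = 182.6→183, 68 + 112.2 = 180.2→180) → #c2b7b4

#856e69, #a3928f, #c2b7b4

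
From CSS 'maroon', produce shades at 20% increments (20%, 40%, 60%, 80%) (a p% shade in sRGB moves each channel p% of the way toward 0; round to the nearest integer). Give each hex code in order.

CSS maroon is rgb(128, 0, 0).
20%: (128 − 25.6 = 102.4→102, 0→0, 0→0) → #660000
40%: (128 − 51.2 = 76.8→77, 0→0, 0→0) → #4d0000
60%: (128 − 76.8 = 51.2→51, 0→0, 0→0) → #330000
80%: (128 − 102.4 = 25.6→26, 0→0, 0→0) → #1a0000

#660000, #4d0000, #330000, #1a0000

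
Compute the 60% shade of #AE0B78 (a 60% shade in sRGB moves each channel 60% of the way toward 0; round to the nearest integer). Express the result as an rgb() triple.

rgb(70, 4, 48)

#AE0B78 is rgb(174, 11, 120).
Lerp each channel 60% toward 0:
  R: 174 − 104.4 = 69.6 → 70
  G: 11 + 0.6×(0−11) = 11 − 6.6 = 4.4 → 4
  B: 120 + 0.6×(0−120) = 120 − 72 = 48 → 48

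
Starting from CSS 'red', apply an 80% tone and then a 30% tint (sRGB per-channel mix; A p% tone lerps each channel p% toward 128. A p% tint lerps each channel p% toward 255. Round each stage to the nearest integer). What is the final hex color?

CSS red is rgb(255, 0, 0).
An 80% tone moves each channel 80% toward 128:
  R: 255 + 0.8×(128−255) = 255 − 101.6 = 153.4 → 153
  G: 0 + 0.8×(128−0) = 0 + 102.4 = 102.4 → 102
  B: 0 + 0.8×(128−0) = 0 + 102.4 = 102.4 → 102
After the tone: rgb(153, 102, 102) = #996666.
Per channel, c → c + 0.3(255 − c):
  R: 153 + 0.3×(255−153) = 153 + 30.6 = 183.6 → 184
  G: 102 + 0.3×(255−102) = 102 + 45.9 = 147.9 → 148
  B: 102 + 0.3×(255−102) = 102 + 45.9 = 147.9 → 148
rgb(184, 148, 148) = #b89494.

#b89494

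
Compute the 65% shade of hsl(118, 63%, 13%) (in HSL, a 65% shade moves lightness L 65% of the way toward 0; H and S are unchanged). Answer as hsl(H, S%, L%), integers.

L moves 65% from 13 toward 0: 13 − 8.45 = 4.55 → 5.
H and S are unchanged.

hsl(118, 63%, 5%)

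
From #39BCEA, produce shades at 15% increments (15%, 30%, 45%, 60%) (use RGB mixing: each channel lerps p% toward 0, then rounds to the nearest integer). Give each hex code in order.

#39BCEA is rgb(57, 188, 234).
15%: (57 − 8.55 = 48.45→48, 188 − 28.2 = 159.8→160, 234 − 35.1 = 198.9→199) → #30A0C7
30%: (57 − 17.1 = 39.9→40, 188 − 56.4 = 131.6→132, 234 − 70.2 = 163.8→164) → #2884A4
45%: (57 − 25.65 = 31.35→31, 188 − 84.6 = 103.4→103, 234 − 105.3 = 128.7→129) → #1F6781
60%: (57 − 34.2 = 22.8→23, 188 − 112.8 = 75.2→75, 234 − 140.4 = 93.6→94) → #174B5E

#30A0C7, #2884A4, #1F6781, #174B5E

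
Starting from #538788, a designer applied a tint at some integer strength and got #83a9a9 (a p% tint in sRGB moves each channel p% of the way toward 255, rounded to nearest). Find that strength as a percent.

#538788 is rgb(83, 135, 136); #83a9a9 is rgb(131, 169, 169).
On the R channel (widest range): 131 ≈ 83 + (p/100)(255 − 83), so p ≈ 100×(131 − 83)/(255 − 83) = 4800/172 = 27.91.
p = 28 reproduces all three channels after rounding.

28%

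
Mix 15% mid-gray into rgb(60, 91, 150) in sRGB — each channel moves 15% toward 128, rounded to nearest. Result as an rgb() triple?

Per channel, c → c + 0.15(128 − c):
  R: 60 + 0.15×(128−60) = 60 + 10.2 = 70.2 → 70
  G: 91 + 0.15×(128−91) = 91 + 5.55 = 96.55 → 97
  B: 150 − 3.3 = 146.7 → 147

rgb(70, 97, 147)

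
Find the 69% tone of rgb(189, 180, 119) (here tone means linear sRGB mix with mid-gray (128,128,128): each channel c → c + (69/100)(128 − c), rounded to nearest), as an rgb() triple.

Lerp each channel 69% toward 128:
  R: 189 − 42.09 = 146.91 → 147
  G: 180 + 0.69×(128−180) = 180 − 35.88 = 144.12 → 144
  B: 119 + 0.69×(128−119) = 119 + 6.21 = 125.21 → 125

rgb(147, 144, 125)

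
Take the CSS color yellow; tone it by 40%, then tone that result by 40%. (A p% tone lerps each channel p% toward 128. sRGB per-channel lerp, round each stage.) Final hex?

CSS yellow is rgb(255, 255, 0).
A 40% tone moves each channel 40% toward 128:
  R: 255 + 0.4×(128−255) = 255 − 50.8 = 204.2 → 204
  G: 255 − 50.8 = 204.2 → 204
  B: 0 + 51.2 = 51.2 → 51
After the tone: rgb(204, 204, 51) = #CCCC33.
Per channel, c → c + 0.4(128 − c):
  R: 204 + 0.4×(128−204) = 204 − 30.4 = 173.6 → 174
  G: 204 − 30.4 = 173.6 → 174
  B: 51 + 30.8 = 81.8 → 82
rgb(174, 174, 82) = #AEAE52.

#AEAE52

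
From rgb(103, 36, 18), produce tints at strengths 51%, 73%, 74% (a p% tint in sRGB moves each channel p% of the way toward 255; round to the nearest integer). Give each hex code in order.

#B5948B, #D6C4BF, #D7C6C1

51%: (103 + 77.52 = 180.52→181, 36 + 111.69 = 147.69→148, 18 + 120.87 = 138.87→139) → #B5948B
73%: (103 + 110.96 = 213.96→214, 36 + 159.87 = 195.87→196, 18 + 173.01 = 191.01→191) → #D6C4BF
74%: (103 + 112.48 = 215.48→215, 36 + 162.06 = 198.06→198, 18 + 175.38 = 193.38→193) → #D7C6C1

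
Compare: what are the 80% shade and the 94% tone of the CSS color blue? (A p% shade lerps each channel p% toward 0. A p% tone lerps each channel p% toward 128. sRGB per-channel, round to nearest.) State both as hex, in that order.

#000033, #787888

CSS blue is rgb(0, 0, 255).
80% shade:
  R: 0 + 0 = 0 → 0
  G: 0 + 0.8×(0−0) = 0 + 0 = 0 → 0
  B: 255 − 204 = 51 → 51
  → #000033
94% tone:
  R: 0 + 0.94×(128−0) = 0 + 120.32 = 120.32 → 120
  G: 0 + 120.32 = 120.32 → 120
  B: 255 − 119.38 = 135.62 → 136
  → #787888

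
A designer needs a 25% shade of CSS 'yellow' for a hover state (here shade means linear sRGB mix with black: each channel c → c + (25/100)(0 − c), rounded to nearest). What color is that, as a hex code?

#bfbf00

CSS yellow is rgb(255, 255, 0).
A 25% shade moves each channel 25% toward 0:
  R: 255 + 0.25×(0−255) = 255 − 63.75 = 191.25 → 191
  G: 255 − 63.75 = 191.25 → 191
  B: 0 + 0.25×(0−0) = 0 + 0 = 0 → 0
rgb(191, 191, 0) = #bfbf00.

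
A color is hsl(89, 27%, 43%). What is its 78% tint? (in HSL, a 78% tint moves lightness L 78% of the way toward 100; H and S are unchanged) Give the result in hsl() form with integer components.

hsl(89, 27%, 87%)

L moves 78% from 43 toward 100: 43 + 44.46 = 87.46 → 87.
H and S are unchanged.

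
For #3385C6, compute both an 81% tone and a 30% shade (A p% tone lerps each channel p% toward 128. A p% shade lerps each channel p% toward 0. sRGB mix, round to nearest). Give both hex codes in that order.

#71818D, #245D8B

#3385C6 is rgb(51, 133, 198).
81% tone:
  R: 51 + 0.81×(128−51) = 51 + 62.37 = 113.37 → 113
  G: 133 + 0.81×(128−133) = 133 − 4.05 = 128.95 → 129
  B: 198 + 0.81×(128−198) = 198 − 56.7 = 141.3 → 141
  → #71818D
30% shade:
  R: 51 − 15.3 = 35.7 → 36
  G: 133 + 0.3×(0−133) = 133 − 39.9 = 93.1 → 93
  B: 198 + 0.3×(0−198) = 198 − 59.4 = 138.6 → 139
  → #245D8B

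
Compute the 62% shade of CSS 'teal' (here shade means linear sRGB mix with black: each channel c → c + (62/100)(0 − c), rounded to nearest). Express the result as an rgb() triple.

CSS teal is rgb(0, 128, 128).
A 62% shade moves each channel 62% toward 0:
  R: 0 + 0.62×(0−0) = 0 + 0 = 0 → 0
  G: 128 − 79.36 = 48.64 → 49
  B: 128 − 79.36 = 48.64 → 49

rgb(0, 49, 49)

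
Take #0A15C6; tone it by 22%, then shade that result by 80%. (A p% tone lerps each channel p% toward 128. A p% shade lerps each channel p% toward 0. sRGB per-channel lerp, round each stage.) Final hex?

#070925

#0A15C6 is rgb(10, 21, 198).
A 22% tone moves each channel 22% toward 128:
  R: 10 + 0.22×(128−10) = 10 + 25.96 = 35.96 → 36
  G: 21 + 0.22×(128−21) = 21 + 23.54 = 44.54 → 45
  B: 198 − 15.4 = 182.6 → 183
After the tone: rgb(36, 45, 183) = #242DB7.
Lerp each channel 80% toward 0:
  R: 36 − 28.8 = 7.2 → 7
  G: 45 + 0.8×(0−45) = 45 − 36 = 9 → 9
  B: 183 + 0.8×(0−183) = 183 − 146.4 = 36.6 → 37
rgb(7, 9, 37) = #070925.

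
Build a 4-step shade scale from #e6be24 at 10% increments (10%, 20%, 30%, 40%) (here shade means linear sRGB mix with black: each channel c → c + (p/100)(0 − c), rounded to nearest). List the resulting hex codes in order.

#cfab20, #b8981d, #a18519, #8a7216

#e6be24 is rgb(230, 190, 36).
10%: (230 − 23 = 207→207, 190 − 19 = 171→171, 36 − 3.6 = 32.4→32) → #cfab20
20%: (230 − 46 = 184→184, 190 − 38 = 152→152, 36 − 7.2 = 28.8→29) → #b8981d
30%: (230 − 69 = 161→161, 190 − 57 = 133→133, 36 − 10.8 = 25.2→25) → #a18519
40%: (230 − 92 = 138→138, 190 − 76 = 114→114, 36 − 14.4 = 21.6→22) → #8a7216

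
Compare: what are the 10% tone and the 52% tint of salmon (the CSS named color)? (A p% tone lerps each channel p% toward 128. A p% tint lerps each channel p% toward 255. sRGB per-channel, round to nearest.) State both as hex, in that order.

#ee8073, #fdc2bb

CSS salmon is rgb(250, 128, 114).
10% tone:
  R: 250 + 0.1×(128−250) = 250 − 12.2 = 237.8 → 238
  G: 128 + 0 = 128 → 128
  B: 114 + 0.1×(128−114) = 114 + 1.4 = 115.4 → 115
  → #ee8073
52% tint:
  R: 250 + 0.52×(255−250) = 250 + 2.6 = 252.6 → 253
  G: 128 + 0.52×(255−128) = 128 + 66.04 = 194.04 → 194
  B: 114 + 0.52×(255−114) = 114 + 73.32 = 187.32 → 187
  → #fdc2bb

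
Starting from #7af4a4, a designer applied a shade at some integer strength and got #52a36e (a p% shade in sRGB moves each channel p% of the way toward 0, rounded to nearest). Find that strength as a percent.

33%

#7af4a4 is rgb(122, 244, 164); #52a36e is rgb(82, 163, 110).
On the G channel (widest range): 163 ≈ 244 + (p/100)(0 − 244), so p ≈ 100×(163 − 244)/(0 − 244) = -8100/-244 = 33.20.
p = 33 reproduces all three channels after rounding.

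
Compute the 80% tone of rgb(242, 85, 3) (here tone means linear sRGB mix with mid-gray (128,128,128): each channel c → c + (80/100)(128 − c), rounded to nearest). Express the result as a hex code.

Lerp each channel 80% toward 128:
  R: 242 + 0.8×(128−242) = 242 − 91.2 = 150.8 → 151
  G: 85 + 0.8×(128−85) = 85 + 34.4 = 119.4 → 119
  B: 3 + 0.8×(128−3) = 3 + 100 = 103 → 103
rgb(151, 119, 103) = #977767.

#977767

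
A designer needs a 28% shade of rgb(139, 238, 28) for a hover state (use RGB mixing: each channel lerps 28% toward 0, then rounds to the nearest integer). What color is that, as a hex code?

#64ab14

Lerp each channel 28% toward 0:
  R: 139 − 38.92 = 100.08 → 100
  G: 238 + 0.28×(0−238) = 238 − 66.64 = 171.36 → 171
  B: 28 + 0.28×(0−28) = 28 − 7.84 = 20.16 → 20
rgb(100, 171, 20) = #64ab14.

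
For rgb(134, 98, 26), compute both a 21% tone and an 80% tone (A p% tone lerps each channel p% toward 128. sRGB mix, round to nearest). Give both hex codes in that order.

21% tone:
  R: 134 − 1.26 = 132.74 → 133
  G: 98 + 6.3 = 104.3 → 104
  B: 26 + 21.42 = 47.42 → 47
  → #85682f
80% tone:
  R: 134 + 0.8×(128−134) = 134 − 4.8 = 129.2 → 129
  G: 98 + 24 = 122 → 122
  B: 26 + 81.6 = 107.6 → 108
  → #817a6c

#85682f, #817a6c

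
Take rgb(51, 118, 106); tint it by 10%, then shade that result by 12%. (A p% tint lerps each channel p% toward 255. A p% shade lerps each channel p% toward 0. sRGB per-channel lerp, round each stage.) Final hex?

A 10% tint moves each channel 10% toward 255:
  R: 51 + 0.1×(255−51) = 51 + 20.4 = 71.4 → 71
  G: 118 + 0.1×(255−118) = 118 + 13.7 = 131.7 → 132
  B: 106 + 0.1×(255−106) = 106 + 14.9 = 120.9 → 121
After the tint: rgb(71, 132, 121) = #478479.
Lerp each channel 12% toward 0:
  R: 71 − 8.52 = 62.48 → 62
  G: 132 + 0.12×(0−132) = 132 − 15.84 = 116.16 → 116
  B: 121 − 14.52 = 106.48 → 106
rgb(62, 116, 106) = #3E746A.

#3E746A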